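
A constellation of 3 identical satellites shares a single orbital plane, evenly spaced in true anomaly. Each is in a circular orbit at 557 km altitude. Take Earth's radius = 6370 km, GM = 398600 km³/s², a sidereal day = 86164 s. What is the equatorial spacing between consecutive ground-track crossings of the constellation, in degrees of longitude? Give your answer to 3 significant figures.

7.99°

Semi-major axis a = 6370 + 557 = 6927 km. Period T = 2π√(a³/μ) = 2π√(6927³/398600) = 5737.6 s = 95.63 min.
Single-satellite node shift = (5737.6/86164) × 360° = 23.97°.
With 3 satellites evenly phased, successive equator crossings are 23.97/3 = 7.991° apart.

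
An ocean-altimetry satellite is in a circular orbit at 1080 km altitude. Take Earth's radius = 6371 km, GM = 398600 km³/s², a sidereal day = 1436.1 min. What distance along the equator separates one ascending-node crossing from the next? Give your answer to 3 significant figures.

Semi-major axis a = 6371 + 1080 = 7451 km. Period T = 2π√(a³/μ) = 2π√(7451³/398600) = 6400.8 s = 106.68 min.
During one orbit Earth rotates (6400.8 / 86166) × 360° = 26.74°.
At the equator that is 26.74° × (2π·6371/360) km/° = 26.74 × 111.2 = 2974 km.

2970 km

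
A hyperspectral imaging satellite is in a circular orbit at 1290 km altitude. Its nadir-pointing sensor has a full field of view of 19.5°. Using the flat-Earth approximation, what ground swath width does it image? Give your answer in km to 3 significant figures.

Half-angle = 19.5°/2 = 9.75°.
Swath width ≈ 2h·tan(θ/2) = 2 × 1290 × tan(9.75°) = 443.3 km.

443 km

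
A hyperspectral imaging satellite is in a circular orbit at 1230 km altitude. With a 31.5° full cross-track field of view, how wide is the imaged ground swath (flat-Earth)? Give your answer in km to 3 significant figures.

694 km

Half-angle = 31.5°/2 = 15.75°.
Swath width ≈ 2h·tan(θ/2) = 2 × 1230 × tan(15.75°) = 693.8 km.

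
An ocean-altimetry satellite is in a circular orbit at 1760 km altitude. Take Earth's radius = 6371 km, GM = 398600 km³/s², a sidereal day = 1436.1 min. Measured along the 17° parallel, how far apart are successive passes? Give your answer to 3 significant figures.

3240 km

Semi-major axis a = 6371 + 1760 = 8131 km. Period T = 2π√(a³/μ) = 2π√(8131³/398600) = 7296.7 s = 121.61 min.
Node shift per orbit = (7296.7/86166) × 360° = 30.49°.
Equatorial spacing = 30.49 × 111.2 km/° = 3390 km.
At 17° latitude, spacing = 3390 × cos(17°) = 3242 km.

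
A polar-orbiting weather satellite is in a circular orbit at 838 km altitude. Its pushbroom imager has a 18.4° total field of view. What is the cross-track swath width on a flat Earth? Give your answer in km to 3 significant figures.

271 km

Half-angle = 18.4°/2 = 9.2°.
Swath width ≈ 2h·tan(θ/2) = 2 × 838 × tan(9.2°) = 271.5 km.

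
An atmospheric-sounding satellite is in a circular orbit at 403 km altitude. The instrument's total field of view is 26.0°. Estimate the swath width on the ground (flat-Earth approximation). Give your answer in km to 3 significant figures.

Half-angle = 26.0°/2 = 13°.
Swath width ≈ 2h·tan(θ/2) = 2 × 403 × tan(13°) = 186.1 km.

186 km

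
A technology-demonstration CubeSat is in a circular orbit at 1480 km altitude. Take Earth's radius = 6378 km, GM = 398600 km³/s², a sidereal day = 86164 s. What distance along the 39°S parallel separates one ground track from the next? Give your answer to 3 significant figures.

2510 km

Semi-major axis a = 6378 + 1480 = 7858 km. Period T = 2π√(a³/μ) = 2π√(7858³/398600) = 6932.3 s = 115.54 min.
Node shift per orbit = (6932.3/86164) × 360° = 28.96°.
Equatorial spacing = 28.96 × 111.3 km/° = 3224 km.
At 39° latitude, spacing = 3224 × cos(39°) = 2506 km.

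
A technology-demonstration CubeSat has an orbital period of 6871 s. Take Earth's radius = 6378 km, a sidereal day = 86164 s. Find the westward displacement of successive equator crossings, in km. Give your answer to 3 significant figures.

3200 km

During one orbit Earth rotates (6871.0 / 86164) × 360° = 28.71°.
At the equator that is 28.71° × (2π·6378/360) km/° = 28.71 × 111.3 = 3196 km.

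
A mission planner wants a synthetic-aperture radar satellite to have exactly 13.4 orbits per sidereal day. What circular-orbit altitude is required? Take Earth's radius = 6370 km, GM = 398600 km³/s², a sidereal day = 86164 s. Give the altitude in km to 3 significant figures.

1100 km

Required period T = 86164 / 13.4 = 6430.1 s.
From T = 2π√(a³/μ): a = (μ T²/4π²)^(1/3) = (398600 × 6430.1² / 4π²)^(1/3) = 7474 km.
Altitude h = a − R = 7474 − 6370 = 1104 km.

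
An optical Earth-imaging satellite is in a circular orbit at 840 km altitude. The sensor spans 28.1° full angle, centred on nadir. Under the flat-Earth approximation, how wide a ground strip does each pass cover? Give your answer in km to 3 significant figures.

420 km

Half-angle = 28.1°/2 = 14.05°.
Swath width ≈ 2h·tan(θ/2) = 2 × 840 × tan(14.05°) = 420.4 km.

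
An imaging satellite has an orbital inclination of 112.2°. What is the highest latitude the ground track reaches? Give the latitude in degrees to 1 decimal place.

Retrograde orbit: the ground track reaches ±(180° − i) = ±(180 − 112.2) = ±67.8°.

67.8°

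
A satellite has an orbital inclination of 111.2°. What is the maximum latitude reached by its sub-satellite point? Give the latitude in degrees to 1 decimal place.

68.8°

Retrograde orbit: the ground track reaches ±(180° − i) = ±(180 − 111.2) = ±68.8°.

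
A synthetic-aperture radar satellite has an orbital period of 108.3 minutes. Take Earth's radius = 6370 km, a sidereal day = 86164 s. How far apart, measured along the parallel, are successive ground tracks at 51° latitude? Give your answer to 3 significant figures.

T = 108.3 min = 6498.0 s.
Node shift per orbit = (6498.0/86164) × 360° = 27.15°.
Equatorial spacing = 27.15 × 111.2 km/° = 3018 km.
At 51° latitude, spacing = 3018 × cos(51°) = 1900 km.

1900 km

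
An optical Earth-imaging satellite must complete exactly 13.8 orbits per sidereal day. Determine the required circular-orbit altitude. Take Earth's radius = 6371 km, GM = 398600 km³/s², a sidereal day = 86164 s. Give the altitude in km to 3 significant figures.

Required period T = 86164 / 13.8 = 6243.8 s.
From T = 2π√(a³/μ): a = (μ T²/4π²)^(1/3) = (398600 × 6243.8² / 4π²)^(1/3) = 7329 km.
Altitude h = a − R = 7329 − 6371 = 958 km.

958 km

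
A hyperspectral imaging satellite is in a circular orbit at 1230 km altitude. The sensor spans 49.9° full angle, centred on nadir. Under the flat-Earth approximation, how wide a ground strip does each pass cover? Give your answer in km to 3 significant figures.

Half-angle = 49.9°/2 = 24.95°.
Swath width ≈ 2h·tan(θ/2) = 2 × 1230 × tan(24.95°) = 1144.5 km.

1140 km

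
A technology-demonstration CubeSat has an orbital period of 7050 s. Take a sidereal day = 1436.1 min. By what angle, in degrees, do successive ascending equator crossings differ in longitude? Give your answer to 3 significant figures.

29.5°

During one orbit Earth rotates (7050.0 / 86166) × 360° = 29.45°.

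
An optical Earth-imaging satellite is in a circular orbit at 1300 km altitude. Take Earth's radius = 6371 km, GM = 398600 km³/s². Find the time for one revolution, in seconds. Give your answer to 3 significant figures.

6690 seconds

Semi-major axis a = 6371 + 1300 = 7671 km. Period T = 2π√(a³/μ) = 2π√(7671³/398600) = 6686.4 s = 111.44 min.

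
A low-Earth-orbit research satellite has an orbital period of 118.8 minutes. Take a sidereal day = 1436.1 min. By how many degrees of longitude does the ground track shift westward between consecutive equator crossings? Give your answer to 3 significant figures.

29.8°

T = 118.8 min = 7128.0 s.
During one orbit Earth rotates (7128.0 / 86166) × 360° = 29.78°.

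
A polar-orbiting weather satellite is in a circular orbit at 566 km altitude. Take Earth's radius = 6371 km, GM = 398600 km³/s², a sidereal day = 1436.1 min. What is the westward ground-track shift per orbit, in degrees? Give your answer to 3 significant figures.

Semi-major axis a = 6371 + 566 = 6937 km. Period T = 2π√(a³/μ) = 2π√(6937³/398600) = 5750.0 s = 95.83 min.
During one orbit Earth rotates (5750.0 / 86166) × 360° = 24.02°.

24.0°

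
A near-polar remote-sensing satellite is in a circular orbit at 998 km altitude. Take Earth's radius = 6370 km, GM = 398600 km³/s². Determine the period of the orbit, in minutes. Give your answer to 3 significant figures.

Semi-major axis a = 6370 + 998 = 7368 km. Period T = 2π√(a³/μ) = 2π√(7368³/398600) = 6294.1 s = 104.90 min.

105 min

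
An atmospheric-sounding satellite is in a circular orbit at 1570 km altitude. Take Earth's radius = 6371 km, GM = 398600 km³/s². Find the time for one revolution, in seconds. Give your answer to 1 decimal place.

7042.5 seconds

Semi-major axis a = 6371 + 1570 = 7941 km. Period T = 2π√(a³/μ) = 2π√(7941³/398600) = 7042.5 s = 117.37 min.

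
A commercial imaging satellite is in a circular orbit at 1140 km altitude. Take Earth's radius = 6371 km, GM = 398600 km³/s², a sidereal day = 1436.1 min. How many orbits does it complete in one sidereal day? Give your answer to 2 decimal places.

Semi-major axis a = 6371 + 1140 = 7511 km. Period T = 2π√(a³/μ) = 2π√(7511³/398600) = 6478.3 s = 107.97 min.
Orbits per sidereal day = 86166 / 6478.3 = 13.301.

13.30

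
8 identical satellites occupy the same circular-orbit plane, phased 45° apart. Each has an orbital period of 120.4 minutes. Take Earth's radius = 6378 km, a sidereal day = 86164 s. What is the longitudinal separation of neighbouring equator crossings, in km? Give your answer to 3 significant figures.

T = 120.4 min = 7224.0 s.
Single-satellite node shift = (7224.0/86164) × 360° = 30.18°.
With 8 satellites evenly phased, successive equator crossings are 30.18/8 = 3.773° apart.
That is 3.773 × 111.3 = 420 km at the equator.

420 km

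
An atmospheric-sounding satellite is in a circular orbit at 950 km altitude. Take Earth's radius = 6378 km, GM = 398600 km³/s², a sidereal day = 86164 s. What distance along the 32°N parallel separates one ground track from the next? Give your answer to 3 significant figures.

2460 km

Semi-major axis a = 6378 + 950 = 7328 km. Period T = 2π√(a³/μ) = 2π√(7328³/398600) = 6242.9 s = 104.05 min.
Node shift per orbit = (6242.9/86164) × 360° = 26.08°.
Equatorial spacing = 26.08 × 111.3 km/° = 2904 km.
At 32° latitude, spacing = 2904 × cos(32°) = 2462 km.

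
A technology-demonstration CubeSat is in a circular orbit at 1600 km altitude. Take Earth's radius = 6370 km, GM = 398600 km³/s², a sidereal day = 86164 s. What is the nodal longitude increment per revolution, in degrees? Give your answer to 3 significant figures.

Semi-major axis a = 6370 + 1600 = 7970 km. Period T = 2π√(a³/μ) = 2π√(7970³/398600) = 7081.1 s = 118.02 min.
During one orbit Earth rotates (7081.1 / 86164) × 360° = 29.59°.

29.6°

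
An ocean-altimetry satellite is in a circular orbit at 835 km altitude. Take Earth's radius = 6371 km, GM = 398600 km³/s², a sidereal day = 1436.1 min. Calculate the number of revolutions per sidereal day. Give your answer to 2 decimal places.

14.15

Semi-major axis a = 6371 + 835 = 7206 km. Period T = 2π√(a³/μ) = 2π√(7206³/398600) = 6087.7 s = 101.46 min.
Orbits per sidereal day = 86166 / 6087.7 = 14.154.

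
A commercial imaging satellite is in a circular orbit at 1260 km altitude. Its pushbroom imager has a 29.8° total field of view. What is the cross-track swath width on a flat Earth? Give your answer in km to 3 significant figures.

Half-angle = 29.8°/2 = 14.9°.
Swath width ≈ 2h·tan(θ/2) = 2 × 1260 × tan(14.9°) = 670.5 km.

671 km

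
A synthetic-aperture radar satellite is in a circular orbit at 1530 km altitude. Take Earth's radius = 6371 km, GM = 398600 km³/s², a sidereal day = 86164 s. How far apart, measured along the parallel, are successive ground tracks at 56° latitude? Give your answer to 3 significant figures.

1820 km

Semi-major axis a = 6371 + 1530 = 7901 km. Period T = 2π√(a³/μ) = 2π√(7901³/398600) = 6989.3 s = 116.49 min.
Node shift per orbit = (6989.3/86164) × 360° = 29.20°.
Equatorial spacing = 29.20 × 111.2 km/° = 3247 km.
At 56° latitude, spacing = 3247 × cos(56°) = 1816 km.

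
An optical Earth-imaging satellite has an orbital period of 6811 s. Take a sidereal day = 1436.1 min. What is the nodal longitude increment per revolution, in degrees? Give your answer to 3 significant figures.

28.5°

During one orbit Earth rotates (6811.0 / 86166) × 360° = 28.46°.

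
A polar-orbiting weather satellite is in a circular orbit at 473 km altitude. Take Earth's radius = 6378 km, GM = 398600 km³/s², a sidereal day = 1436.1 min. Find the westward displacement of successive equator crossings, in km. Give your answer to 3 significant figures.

Semi-major axis a = 6378 + 473 = 6851 km. Period T = 2π√(a³/μ) = 2π√(6851³/398600) = 5643.4 s = 94.06 min.
During one orbit Earth rotates (5643.4 / 86166) × 360° = 23.58°.
At the equator that is 23.58° × (2π·6378/360) km/° = 23.58 × 111.3 = 2625 km.

2620 km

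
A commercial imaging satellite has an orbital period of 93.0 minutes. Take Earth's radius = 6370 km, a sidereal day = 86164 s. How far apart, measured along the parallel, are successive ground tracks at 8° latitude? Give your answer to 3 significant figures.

2570 km

T = 93.0 min = 5580.0 s.
Node shift per orbit = (5580.0/86164) × 360° = 23.31°.
Equatorial spacing = 23.31 × 111.2 km/° = 2592 km.
At 8° latitude, spacing = 2592 × cos(8°) = 2567 km.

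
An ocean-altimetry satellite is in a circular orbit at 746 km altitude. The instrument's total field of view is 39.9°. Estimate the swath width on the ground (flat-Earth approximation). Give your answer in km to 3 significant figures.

Half-angle = 39.9°/2 = 19.95°.
Swath width ≈ 2h·tan(θ/2) = 2 × 746 × tan(19.95°) = 541.6 km.

542 km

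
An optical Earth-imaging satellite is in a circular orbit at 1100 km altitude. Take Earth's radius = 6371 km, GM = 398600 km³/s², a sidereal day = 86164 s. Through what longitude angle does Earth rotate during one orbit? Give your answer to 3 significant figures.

26.9°

Semi-major axis a = 6371 + 1100 = 7471 km. Period T = 2π√(a³/μ) = 2π√(7471³/398600) = 6426.6 s = 107.11 min.
During one orbit Earth rotates (6426.6 / 86164) × 360° = 26.85°.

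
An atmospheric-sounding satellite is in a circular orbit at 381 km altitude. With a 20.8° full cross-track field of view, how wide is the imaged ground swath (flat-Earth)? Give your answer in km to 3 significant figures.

Half-angle = 20.8°/2 = 10.4°.
Swath width ≈ 2h·tan(θ/2) = 2 × 381 × tan(10.4°) = 139.9 km.

140 km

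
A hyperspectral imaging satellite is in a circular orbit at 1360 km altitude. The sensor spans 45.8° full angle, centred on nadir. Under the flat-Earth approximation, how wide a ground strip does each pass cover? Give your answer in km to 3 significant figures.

1150 km

Half-angle = 45.8°/2 = 22.9°.
Swath width ≈ 2h·tan(θ/2) = 2 × 1360 × tan(22.9°) = 1149.0 km.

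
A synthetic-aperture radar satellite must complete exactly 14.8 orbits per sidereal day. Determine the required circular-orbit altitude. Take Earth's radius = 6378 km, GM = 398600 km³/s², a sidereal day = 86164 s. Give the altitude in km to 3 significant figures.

Required period T = 86164 / 14.8 = 5821.9 s.
From T = 2π√(a³/μ): a = (μ T²/4π²)^(1/3) = (398600 × 5821.9² / 4π²)^(1/3) = 6995 km.
Altitude h = a − R = 6995 − 6378 = 617 km.

617 km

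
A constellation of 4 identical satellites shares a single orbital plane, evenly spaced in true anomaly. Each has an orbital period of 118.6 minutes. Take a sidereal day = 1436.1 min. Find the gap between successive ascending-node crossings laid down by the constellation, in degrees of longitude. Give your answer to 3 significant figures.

7.43°

T = 118.6 min = 7116.0 s.
Single-satellite node shift = (7116.0/86166) × 360° = 29.73°.
With 4 satellites evenly phased, successive equator crossings are 29.73/4 = 7.433° apart.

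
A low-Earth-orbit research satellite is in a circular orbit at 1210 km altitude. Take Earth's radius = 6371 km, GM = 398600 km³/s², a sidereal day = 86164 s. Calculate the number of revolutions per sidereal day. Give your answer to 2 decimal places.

13.12

Semi-major axis a = 6371 + 1210 = 7581 km. Period T = 2π√(a³/μ) = 2π√(7581³/398600) = 6569.0 s = 109.48 min.
Orbits per sidereal day = 86164 / 6569.0 = 13.117.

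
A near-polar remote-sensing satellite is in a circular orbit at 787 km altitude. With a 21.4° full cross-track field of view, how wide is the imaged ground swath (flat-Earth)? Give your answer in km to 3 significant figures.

Half-angle = 21.4°/2 = 10.7°.
Swath width ≈ 2h·tan(θ/2) = 2 × 787 × tan(10.7°) = 297.4 km.

297 km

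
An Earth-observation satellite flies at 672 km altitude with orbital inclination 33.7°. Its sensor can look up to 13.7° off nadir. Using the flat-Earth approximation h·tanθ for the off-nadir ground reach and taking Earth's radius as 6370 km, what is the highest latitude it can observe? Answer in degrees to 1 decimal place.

For a prograde orbit the ground track reaches latitude ±i = ±33.7°.
Sensor half-swath on the ground ≈ 672·tan(13.7°) = 164 km = 1.47° of latitude.
Maximum observable latitude ≈ 33.7 + 1.47 = 35.2°.

35.2°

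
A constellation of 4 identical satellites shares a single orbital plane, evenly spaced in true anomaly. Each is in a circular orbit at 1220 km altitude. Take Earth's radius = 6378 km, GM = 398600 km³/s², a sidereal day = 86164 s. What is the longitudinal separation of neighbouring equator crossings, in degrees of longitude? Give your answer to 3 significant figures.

6.88°

Semi-major axis a = 6378 + 1220 = 7598 km. Period T = 2π√(a³/μ) = 2π√(7598³/398600) = 6591.1 s = 109.85 min.
Single-satellite node shift = (6591.1/86164) × 360° = 27.54°.
With 4 satellites evenly phased, successive equator crossings are 27.54/4 = 6.885° apart.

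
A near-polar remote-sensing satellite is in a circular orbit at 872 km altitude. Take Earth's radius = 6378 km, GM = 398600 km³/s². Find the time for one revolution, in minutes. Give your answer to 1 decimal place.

Semi-major axis a = 6378 + 872 = 7250 km. Period T = 2π√(a³/μ) = 2π√(7250³/398600) = 6143.5 s = 102.39 min.

102.4 min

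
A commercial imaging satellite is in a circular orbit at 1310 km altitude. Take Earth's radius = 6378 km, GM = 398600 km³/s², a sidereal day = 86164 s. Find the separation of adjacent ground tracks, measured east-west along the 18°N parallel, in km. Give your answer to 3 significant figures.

2970 km

Semi-major axis a = 6378 + 1310 = 7688 km. Period T = 2π√(a³/μ) = 2π√(7688³/398600) = 6708.6 s = 111.81 min.
Node shift per orbit = (6708.6/86164) × 360° = 28.03°.
Equatorial spacing = 28.03 × 111.3 km/° = 3120 km.
At 18° latitude, spacing = 3120 × cos(18°) = 2967 km.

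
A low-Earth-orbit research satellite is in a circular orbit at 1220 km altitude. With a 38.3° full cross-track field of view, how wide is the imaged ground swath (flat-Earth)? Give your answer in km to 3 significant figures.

Half-angle = 38.3°/2 = 19.15°.
Swath width ≈ 2h·tan(θ/2) = 2 × 1220 × tan(19.15°) = 847.3 km.

847 km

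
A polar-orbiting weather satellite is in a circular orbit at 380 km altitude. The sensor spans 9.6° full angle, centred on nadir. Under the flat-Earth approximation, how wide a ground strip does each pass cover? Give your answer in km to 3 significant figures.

Half-angle = 9.6°/2 = 4.8°.
Swath width ≈ 2h·tan(θ/2) = 2 × 380 × tan(4.8°) = 63.8 km.

63.8 km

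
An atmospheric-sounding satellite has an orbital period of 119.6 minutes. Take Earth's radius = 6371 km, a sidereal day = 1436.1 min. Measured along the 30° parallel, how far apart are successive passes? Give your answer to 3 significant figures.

T = 119.6 min = 7176.0 s.
Node shift per orbit = (7176.0/86166) × 360° = 29.98°.
Equatorial spacing = 29.98 × 111.2 km/° = 3334 km.
At 30° latitude, spacing = 3334 × cos(30°) = 2887 km.

2890 km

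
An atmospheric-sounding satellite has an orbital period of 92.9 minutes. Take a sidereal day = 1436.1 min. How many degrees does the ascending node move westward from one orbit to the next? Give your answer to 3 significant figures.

T = 92.9 min = 5574.0 s.
During one orbit Earth rotates (5574.0 / 86166) × 360° = 23.29°.

23.3°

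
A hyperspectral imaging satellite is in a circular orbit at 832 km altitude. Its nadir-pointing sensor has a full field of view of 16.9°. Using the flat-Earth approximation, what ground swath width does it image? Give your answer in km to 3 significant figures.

Half-angle = 16.9°/2 = 8.45°.
Swath width ≈ 2h·tan(θ/2) = 2 × 832 × tan(8.45°) = 247.2 km.

247 km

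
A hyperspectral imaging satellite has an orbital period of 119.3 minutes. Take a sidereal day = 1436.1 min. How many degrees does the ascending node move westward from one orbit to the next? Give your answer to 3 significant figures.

29.9°

T = 119.3 min = 7158.0 s.
During one orbit Earth rotates (7158.0 / 86166) × 360° = 29.91°.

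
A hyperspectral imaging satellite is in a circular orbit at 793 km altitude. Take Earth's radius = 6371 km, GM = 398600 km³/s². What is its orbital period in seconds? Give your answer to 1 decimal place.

Semi-major axis a = 6371 + 793 = 7164 km. Period T = 2π√(a³/μ) = 2π√(7164³/398600) = 6034.5 s = 100.58 min.

6034.5 seconds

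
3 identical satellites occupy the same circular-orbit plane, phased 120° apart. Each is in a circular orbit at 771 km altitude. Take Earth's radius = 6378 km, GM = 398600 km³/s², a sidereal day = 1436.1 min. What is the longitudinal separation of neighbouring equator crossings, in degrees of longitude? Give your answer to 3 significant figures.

Semi-major axis a = 6378 + 771 = 7149 km. Period T = 2π√(a³/μ) = 2π√(7149³/398600) = 6015.6 s = 100.26 min.
Single-satellite node shift = (6015.6/86166) × 360° = 25.13°.
With 3 satellites evenly phased, successive equator crossings are 25.13/3 = 8.378° apart.

8.38°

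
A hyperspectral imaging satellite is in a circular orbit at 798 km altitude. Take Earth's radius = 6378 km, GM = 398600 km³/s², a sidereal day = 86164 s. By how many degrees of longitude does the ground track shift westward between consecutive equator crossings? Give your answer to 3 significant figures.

25.3°

Semi-major axis a = 6378 + 798 = 7176 km. Period T = 2π√(a³/μ) = 2π√(7176³/398600) = 6049.7 s = 100.83 min.
During one orbit Earth rotates (6049.7 / 86164) × 360° = 25.28°.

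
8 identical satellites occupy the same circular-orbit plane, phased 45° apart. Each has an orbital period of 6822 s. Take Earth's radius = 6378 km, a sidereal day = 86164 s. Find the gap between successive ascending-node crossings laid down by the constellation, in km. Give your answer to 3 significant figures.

Single-satellite node shift = (6822.0/86164) × 360° = 28.50°.
With 8 satellites evenly phased, successive equator crossings are 28.50/8 = 3.563° apart.
That is 3.563 × 111.3 = 397 km at the equator.

397 km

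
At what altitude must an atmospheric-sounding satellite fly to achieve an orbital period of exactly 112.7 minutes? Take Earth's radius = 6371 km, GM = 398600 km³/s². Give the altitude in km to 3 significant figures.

1360 km

T = 112.7 min = 6762.0 s.
From T = 2π√(a³/μ): a = (μ T²/4π²)^(1/3) = (398600 × 6762.0² / 4π²)^(1/3) = 7729 km.
Altitude h = a − R = 7729 − 6371 = 1358 km.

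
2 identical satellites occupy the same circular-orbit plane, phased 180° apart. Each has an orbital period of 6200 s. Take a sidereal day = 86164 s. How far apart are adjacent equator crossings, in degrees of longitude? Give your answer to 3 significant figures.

13.0°

Single-satellite node shift = (6200.0/86164) × 360° = 25.90°.
With 2 satellites evenly phased, successive equator crossings are 25.90/2 = 12.952° apart.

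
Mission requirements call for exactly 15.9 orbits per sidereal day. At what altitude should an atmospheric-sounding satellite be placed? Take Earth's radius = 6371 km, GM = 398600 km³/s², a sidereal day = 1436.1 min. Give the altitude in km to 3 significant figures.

297 km

Required period T = 86166 / 15.9 = 5419.2 s.
From T = 2π√(a³/μ): a = (μ T²/4π²)^(1/3) = (398600 × 5419.2² / 4π²)^(1/3) = 6668 km.
Altitude h = a − R = 6668 − 6371 = 297 km.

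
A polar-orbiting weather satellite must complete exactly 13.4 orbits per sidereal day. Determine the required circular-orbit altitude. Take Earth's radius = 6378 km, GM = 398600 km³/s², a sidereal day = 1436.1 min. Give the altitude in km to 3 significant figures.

Required period T = 86166 / 13.4 = 6430.3 s.
From T = 2π√(a³/μ): a = (μ T²/4π²)^(1/3) = (398600 × 6430.3² / 4π²)^(1/3) = 7474 km.
Altitude h = a − R = 7474 − 6378 = 1096 km.

1100 km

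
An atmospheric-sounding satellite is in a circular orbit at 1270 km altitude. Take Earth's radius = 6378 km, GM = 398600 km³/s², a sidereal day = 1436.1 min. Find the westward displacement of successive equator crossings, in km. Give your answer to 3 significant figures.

3100 km

Semi-major axis a = 6378 + 1270 = 7648 km. Period T = 2π√(a³/μ) = 2π√(7648³/398600) = 6656.3 s = 110.94 min.
During one orbit Earth rotates (6656.3 / 86166) × 360° = 27.81°.
At the equator that is 27.81° × (2π·6378/360) km/° = 27.81 × 111.3 = 3096 km.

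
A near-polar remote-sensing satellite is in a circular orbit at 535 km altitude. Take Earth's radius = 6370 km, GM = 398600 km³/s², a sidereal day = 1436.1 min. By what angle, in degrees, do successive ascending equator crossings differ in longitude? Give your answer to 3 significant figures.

Semi-major axis a = 6370 + 535 = 6905 km. Period T = 2π√(a³/μ) = 2π√(6905³/398600) = 5710.3 s = 95.17 min.
During one orbit Earth rotates (5710.3 / 86166) × 360° = 23.86°.

23.9°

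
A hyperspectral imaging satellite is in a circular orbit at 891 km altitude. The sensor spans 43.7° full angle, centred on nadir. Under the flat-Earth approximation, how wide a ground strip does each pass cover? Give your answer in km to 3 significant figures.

715 km

Half-angle = 43.7°/2 = 21.85°.
Swath width ≈ 2h·tan(θ/2) = 2 × 891 × tan(21.85°) = 714.6 km.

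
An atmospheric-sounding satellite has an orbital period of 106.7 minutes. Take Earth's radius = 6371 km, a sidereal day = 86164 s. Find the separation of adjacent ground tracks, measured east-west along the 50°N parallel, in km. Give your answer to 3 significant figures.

T = 106.7 min = 6402.0 s.
Node shift per orbit = (6402.0/86164) × 360° = 26.75°.
Equatorial spacing = 26.75 × 111.2 km/° = 2974 km.
At 50° latitude, spacing = 2974 × cos(50°) = 1912 km.

1910 km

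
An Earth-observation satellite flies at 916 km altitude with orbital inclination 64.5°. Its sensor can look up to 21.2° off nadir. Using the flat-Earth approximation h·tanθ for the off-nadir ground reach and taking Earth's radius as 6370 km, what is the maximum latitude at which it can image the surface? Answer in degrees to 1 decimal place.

67.7°

For a prograde orbit the ground track reaches latitude ±i = ±64.5°.
Sensor half-swath on the ground ≈ 916·tan(21.2°) = 355 km = 3.20° of latitude.
Maximum observable latitude ≈ 64.5 + 3.20 = 67.7°.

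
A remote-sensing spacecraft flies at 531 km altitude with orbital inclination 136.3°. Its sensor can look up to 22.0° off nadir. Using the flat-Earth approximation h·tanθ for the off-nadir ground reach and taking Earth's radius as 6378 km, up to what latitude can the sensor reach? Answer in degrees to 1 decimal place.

Retrograde orbit: the ground track reaches ±(180° − i) = ±(180 − 136.3) = ±43.7°.
Sensor half-swath on the ground ≈ 531·tan(22.0°) = 215 km = 1.93° of latitude.
Maximum observable latitude ≈ 43.7 + 1.93 = 45.6°.

45.6°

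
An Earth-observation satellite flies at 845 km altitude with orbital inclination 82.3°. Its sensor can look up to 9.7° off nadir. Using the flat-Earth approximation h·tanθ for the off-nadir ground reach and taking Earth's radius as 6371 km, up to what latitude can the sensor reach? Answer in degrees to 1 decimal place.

For a prograde orbit the ground track reaches latitude ±i = ±82.3°.
Sensor half-swath on the ground ≈ 845·tan(9.7°) = 144 km = 1.30° of latitude.
Maximum observable latitude ≈ 82.3 + 1.30 = 83.6°.

83.6°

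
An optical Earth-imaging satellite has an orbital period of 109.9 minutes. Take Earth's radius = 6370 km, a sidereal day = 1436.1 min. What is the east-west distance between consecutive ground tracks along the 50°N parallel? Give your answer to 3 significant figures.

1970 km

T = 109.9 min = 6594.0 s.
Node shift per orbit = (6594.0/86166) × 360° = 27.55°.
Equatorial spacing = 27.55 × 111.2 km/° = 3063 km.
At 50° latitude, spacing = 3063 × cos(50°) = 1969 km.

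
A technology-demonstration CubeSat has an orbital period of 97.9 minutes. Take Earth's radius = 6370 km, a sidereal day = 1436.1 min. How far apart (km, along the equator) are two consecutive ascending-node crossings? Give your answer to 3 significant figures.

T = 97.9 min = 5874.0 s.
During one orbit Earth rotates (5874.0 / 86166) × 360° = 24.54°.
At the equator that is 24.54° × (2π·6370/360) km/° = 24.54 × 111.2 = 2728 km.

2730 km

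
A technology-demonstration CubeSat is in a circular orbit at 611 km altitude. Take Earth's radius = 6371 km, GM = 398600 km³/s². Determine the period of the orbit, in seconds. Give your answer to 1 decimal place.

5806.1 seconds

Semi-major axis a = 6371 + 611 = 6982 km. Period T = 2π√(a³/μ) = 2π√(6982³/398600) = 5806.1 s = 96.77 min.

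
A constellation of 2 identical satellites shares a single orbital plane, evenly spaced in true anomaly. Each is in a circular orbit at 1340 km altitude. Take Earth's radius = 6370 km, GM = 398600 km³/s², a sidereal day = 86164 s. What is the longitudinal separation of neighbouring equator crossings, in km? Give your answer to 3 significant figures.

Semi-major axis a = 6370 + 1340 = 7710 km. Period T = 2π√(a³/μ) = 2π√(7710³/398600) = 6737.4 s = 112.29 min.
Single-satellite node shift = (6737.4/86164) × 360° = 28.15°.
With 2 satellites evenly phased, successive equator crossings are 28.15/2 = 14.075° apart.
That is 14.075 × 111.2 = 1565 km at the equator.

1560 km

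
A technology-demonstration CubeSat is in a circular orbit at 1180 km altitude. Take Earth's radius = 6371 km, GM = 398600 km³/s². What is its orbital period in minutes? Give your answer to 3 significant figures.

109 min

Semi-major axis a = 6371 + 1180 = 7551 km. Period T = 2π√(a³/μ) = 2π√(7551³/398600) = 6530.1 s = 108.83 min.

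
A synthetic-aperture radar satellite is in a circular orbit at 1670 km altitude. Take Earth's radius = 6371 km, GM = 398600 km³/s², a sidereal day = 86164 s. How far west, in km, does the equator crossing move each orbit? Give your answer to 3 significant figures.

3330 km

Semi-major axis a = 6371 + 1670 = 8041 km. Period T = 2π√(a³/μ) = 2π√(8041³/398600) = 7175.9 s = 119.60 min.
During one orbit Earth rotates (7175.9 / 86164) × 360° = 29.98°.
At the equator that is 29.98° × (2π·6371/360) km/° = 29.98 × 111.2 = 3334 km.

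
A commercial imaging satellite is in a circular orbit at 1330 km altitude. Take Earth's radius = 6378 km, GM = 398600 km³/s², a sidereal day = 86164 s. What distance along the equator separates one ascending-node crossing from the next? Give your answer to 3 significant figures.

3130 km

Semi-major axis a = 6378 + 1330 = 7708 km. Period T = 2π√(a³/μ) = 2π√(7708³/398600) = 6734.8 s = 112.25 min.
During one orbit Earth rotates (6734.8 / 86164) × 360° = 28.14°.
At the equator that is 28.14° × (2π·6378/360) km/° = 28.14 × 111.3 = 3132 km.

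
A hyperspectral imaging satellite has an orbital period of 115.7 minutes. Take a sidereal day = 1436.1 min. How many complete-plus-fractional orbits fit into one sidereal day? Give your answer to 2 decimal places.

T = 115.7 min = 6942.0 s.
Orbits per sidereal day = 86166 / 6942.0 = 12.412.

12.41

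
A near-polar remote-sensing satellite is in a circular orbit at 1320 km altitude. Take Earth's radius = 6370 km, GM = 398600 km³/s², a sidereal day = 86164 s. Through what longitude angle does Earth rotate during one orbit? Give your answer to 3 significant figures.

Semi-major axis a = 6370 + 1320 = 7690 km. Period T = 2π√(a³/μ) = 2π√(7690³/398600) = 6711.2 s = 111.85 min.
During one orbit Earth rotates (6711.2 / 86164) × 360° = 28.04°.

28.0°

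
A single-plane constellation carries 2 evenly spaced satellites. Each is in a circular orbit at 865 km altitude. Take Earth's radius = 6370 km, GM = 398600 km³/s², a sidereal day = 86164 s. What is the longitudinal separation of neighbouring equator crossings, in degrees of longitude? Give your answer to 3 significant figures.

12.8°

Semi-major axis a = 6370 + 865 = 7235 km. Period T = 2π√(a³/μ) = 2π√(7235³/398600) = 6124.5 s = 102.07 min.
Single-satellite node shift = (6124.5/86164) × 360° = 25.59°.
With 2 satellites evenly phased, successive equator crossings are 25.59/2 = 12.794° apart.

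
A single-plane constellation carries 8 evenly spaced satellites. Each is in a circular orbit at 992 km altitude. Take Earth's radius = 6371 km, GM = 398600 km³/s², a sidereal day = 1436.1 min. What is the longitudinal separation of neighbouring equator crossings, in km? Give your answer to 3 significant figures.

Semi-major axis a = 6371 + 992 = 7363 km. Period T = 2π√(a³/μ) = 2π√(7363³/398600) = 6287.7 s = 104.80 min.
Single-satellite node shift = (6287.7/86166) × 360° = 26.27°.
With 8 satellites evenly phased, successive equator crossings are 26.27/8 = 3.284° apart.
That is 3.284 × 111.2 = 365 km at the equator.

365 km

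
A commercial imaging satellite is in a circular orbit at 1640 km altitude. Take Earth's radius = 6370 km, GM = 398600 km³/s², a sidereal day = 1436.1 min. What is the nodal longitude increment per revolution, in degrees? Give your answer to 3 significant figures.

Semi-major axis a = 6370 + 1640 = 8010 km. Period T = 2π√(a³/μ) = 2π√(8010³/398600) = 7134.4 s = 118.91 min.
During one orbit Earth rotates (7134.4 / 86166) × 360° = 29.81°.

29.8°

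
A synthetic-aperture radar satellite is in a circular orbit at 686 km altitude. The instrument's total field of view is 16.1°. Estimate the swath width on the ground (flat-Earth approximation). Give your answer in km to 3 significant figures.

194 km

Half-angle = 16.1°/2 = 8.05°.
Swath width ≈ 2h·tan(θ/2) = 2 × 686 × tan(8.05°) = 194.0 km.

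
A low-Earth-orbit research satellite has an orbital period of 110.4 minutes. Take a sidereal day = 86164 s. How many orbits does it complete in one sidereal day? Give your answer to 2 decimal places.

13.01

T = 110.4 min = 6624.0 s.
Orbits per sidereal day = 86164 / 6624.0 = 13.008.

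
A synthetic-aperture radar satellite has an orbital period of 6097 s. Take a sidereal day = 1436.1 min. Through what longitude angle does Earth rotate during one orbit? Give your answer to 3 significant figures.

25.5°

During one orbit Earth rotates (6097.0 / 86166) × 360° = 25.47°.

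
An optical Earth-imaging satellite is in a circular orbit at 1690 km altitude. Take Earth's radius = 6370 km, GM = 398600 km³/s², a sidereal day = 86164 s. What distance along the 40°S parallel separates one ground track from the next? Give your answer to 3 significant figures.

2560 km

Semi-major axis a = 6370 + 1690 = 8060 km. Period T = 2π√(a³/μ) = 2π√(8060³/398600) = 7201.3 s = 120.02 min.
Node shift per orbit = (7201.3/86164) × 360° = 30.09°.
Equatorial spacing = 30.09 × 111.2 km/° = 3345 km.
At 40° latitude, spacing = 3345 × cos(40°) = 2562 km.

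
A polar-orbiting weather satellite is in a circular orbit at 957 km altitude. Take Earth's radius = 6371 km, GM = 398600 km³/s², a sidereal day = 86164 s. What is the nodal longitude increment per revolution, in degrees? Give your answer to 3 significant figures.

26.1°

Semi-major axis a = 6371 + 957 = 7328 km. Period T = 2π√(a³/μ) = 2π√(7328³/398600) = 6242.9 s = 104.05 min.
During one orbit Earth rotates (6242.9 / 86164) × 360° = 26.08°.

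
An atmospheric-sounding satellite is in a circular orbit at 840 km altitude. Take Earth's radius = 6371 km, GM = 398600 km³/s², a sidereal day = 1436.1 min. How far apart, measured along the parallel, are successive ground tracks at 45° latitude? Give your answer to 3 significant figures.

Semi-major axis a = 6371 + 840 = 7211 km. Period T = 2π√(a³/μ) = 2π√(7211³/398600) = 6094.0 s = 101.57 min.
Node shift per orbit = (6094.0/86166) × 360° = 25.46°.
Equatorial spacing = 25.46 × 111.2 km/° = 2831 km.
At 45° latitude, spacing = 2831 × cos(45°) = 2002 km.

2000 km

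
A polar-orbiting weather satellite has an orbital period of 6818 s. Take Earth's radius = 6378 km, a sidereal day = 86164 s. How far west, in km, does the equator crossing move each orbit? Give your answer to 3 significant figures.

During one orbit Earth rotates (6818.0 / 86164) × 360° = 28.49°.
At the equator that is 28.49° × (2π·6378/360) km/° = 28.49 × 111.3 = 3171 km.

3170 km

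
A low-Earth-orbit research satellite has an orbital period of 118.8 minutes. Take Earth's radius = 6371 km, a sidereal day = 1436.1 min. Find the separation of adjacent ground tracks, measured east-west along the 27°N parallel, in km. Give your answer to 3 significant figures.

T = 118.8 min = 7128.0 s.
Node shift per orbit = (7128.0/86166) × 360° = 29.78°.
Equatorial spacing = 29.78 × 111.2 km/° = 3311 km.
At 27° latitude, spacing = 3311 × cos(27°) = 2951 km.

2950 km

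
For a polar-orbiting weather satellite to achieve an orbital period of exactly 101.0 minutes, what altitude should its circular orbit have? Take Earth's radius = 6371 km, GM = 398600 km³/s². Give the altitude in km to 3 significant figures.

T = 101.0 min = 6060.0 s.
From T = 2π√(a³/μ): a = (μ T²/4π²)^(1/3) = (398600 × 6060.0² / 4π²)^(1/3) = 7184 km.
Altitude h = a − R = 7184 − 6371 = 813 km.

813 km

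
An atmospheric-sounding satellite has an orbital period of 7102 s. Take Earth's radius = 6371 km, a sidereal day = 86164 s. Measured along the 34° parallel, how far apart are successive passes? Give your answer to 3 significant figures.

Node shift per orbit = (7102.0/86164) × 360° = 29.67°.
Equatorial spacing = 29.67 × 111.2 km/° = 3299 km.
At 34° latitude, spacing = 3299 × cos(34°) = 2735 km.

2740 km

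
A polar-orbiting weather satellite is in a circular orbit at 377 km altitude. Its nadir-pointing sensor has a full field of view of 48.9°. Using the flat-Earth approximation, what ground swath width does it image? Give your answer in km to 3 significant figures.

343 km

Half-angle = 48.9°/2 = 24.45°.
Swath width ≈ 2h·tan(θ/2) = 2 × 377 × tan(24.45°) = 342.8 km.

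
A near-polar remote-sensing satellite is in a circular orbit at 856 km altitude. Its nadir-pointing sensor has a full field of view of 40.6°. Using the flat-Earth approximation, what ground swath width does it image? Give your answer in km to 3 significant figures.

Half-angle = 40.6°/2 = 20.3°.
Swath width ≈ 2h·tan(θ/2) = 2 × 856 × tan(20.3°) = 633.3 km.

633 km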